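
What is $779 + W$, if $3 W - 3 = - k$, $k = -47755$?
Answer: $\frac{50095}{3} \approx 16698.0$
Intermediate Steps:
$W = \frac{47758}{3}$ ($W = 1 + \frac{\left(-1\right) \left(-47755\right)}{3} = 1 + \frac{1}{3} \cdot 47755 = 1 + \frac{47755}{3} = \frac{47758}{3} \approx 15919.0$)
$779 + W = 779 + \frac{47758}{3} = \frac{50095}{3}$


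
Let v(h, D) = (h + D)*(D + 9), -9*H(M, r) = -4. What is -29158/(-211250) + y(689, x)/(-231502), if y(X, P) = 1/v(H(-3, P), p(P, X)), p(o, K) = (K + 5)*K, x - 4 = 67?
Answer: 277811965213626553843/2012750451038432592500 ≈ 0.13803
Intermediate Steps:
x = 71 (x = 4 + 67 = 71)
p(o, K) = K*(5 + K) (p(o, K) = (5 + K)*K = K*(5 + K))
H(M, r) = 4/9 (H(M, r) = -⅑*(-4) = 4/9)
v(h, D) = (9 + D)*(D + h) (v(h, D) = (D + h)*(9 + D) = (9 + D)*(D + h))
y(X, P) = 1/(4 + X²*(5 + X)² + 85*X*(5 + X)/9) (y(X, P) = 1/((X*(5 + X))² + 9*(X*(5 + X)) + 9*(4/9) + (X*(5 + X))*(4/9)) = 1/(X²*(5 + X)² + 9*X*(5 + X) + 4 + 4*X*(5 + X)/9) = 1/(4 + X²*(5 + X)² + 85*X*(5 + X)/9))
-29158/(-211250) + y(689, x)/(-231502) = -29158/(-211250) + (9/(36 + 9*689²*(5 + 689)² + 85*689*(5 + 689)))/(-231502) = -29158*(-1/211250) + (9/(36 + 9*474721*694² + 85*689*694))*(-1/231502) = 14579/105625 + (9/(36 + 9*474721*481636 + 40644110))*(-1/231502) = 14579/105625 + (9/(36 + 2057784512004 + 40644110))*(-1/231502) = 14579/105625 + (9/2057825156150)*(-1/231502) = 14579/105625 - 9/476390639299037300 = 277811965213626553843/2012750451038432592500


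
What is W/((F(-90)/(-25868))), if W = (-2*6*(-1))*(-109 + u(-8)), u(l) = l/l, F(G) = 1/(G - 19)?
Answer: -3654217152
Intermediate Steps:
F(G) = 1/(-19 + G)
u(l) = 1
W = -1296 (W = (-2*6*(-1))*(-109 + 1) = -12*(-1)*(-108) = 12*(-108) = -1296)
W/((F(-90)/(-25868))) = -1296/(1/(-19 - 90*(-25868))) = -1296/(-1/25868/(-109)) = -1296/((-1/109*(-1/25868))) = -1296/1/2819612 = -1296*2819612 = -3654217152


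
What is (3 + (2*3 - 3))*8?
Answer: 48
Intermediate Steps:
(3 + (2*3 - 3))*8 = (3 + (6 - 3))*8 = (3 + 3)*8 = 6*8 = 48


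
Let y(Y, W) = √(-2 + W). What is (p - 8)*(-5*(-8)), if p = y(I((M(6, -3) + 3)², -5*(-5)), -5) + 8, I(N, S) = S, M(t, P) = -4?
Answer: 40*I*√7 ≈ 105.83*I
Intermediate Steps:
p = 8 + I*√7 (p = √(-2 - 5) + 8 = √(-7) + 8 = I*√7 + 8 = 8 + I*√7 ≈ 8.0 + 2.6458*I)
(p - 8)*(-5*(-8)) = ((8 + I*√7) - 8)*(-5*(-8)) = (I*√7)*40 = 40*I*√7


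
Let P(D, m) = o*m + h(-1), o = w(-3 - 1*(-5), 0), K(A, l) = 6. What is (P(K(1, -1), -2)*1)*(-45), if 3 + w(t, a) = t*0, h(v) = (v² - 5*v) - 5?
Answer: -315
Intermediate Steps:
h(v) = -5 + v² - 5*v
w(t, a) = -3 (w(t, a) = -3 + t*0 = -3 + 0 = -3)
o = -3
P(D, m) = 1 - 3*m (P(D, m) = -3*m + (-5 + (-1)² - 5*(-1)) = -3*m + (-5 + 1 + 5) = -3*m + 1 = 1 - 3*m)
(P(K(1, -1), -2)*1)*(-45) = ((1 - 3*(-2))*1)*(-45) = ((1 + 6)*1)*(-45) = (7*1)*(-45) = 7*(-45) = -315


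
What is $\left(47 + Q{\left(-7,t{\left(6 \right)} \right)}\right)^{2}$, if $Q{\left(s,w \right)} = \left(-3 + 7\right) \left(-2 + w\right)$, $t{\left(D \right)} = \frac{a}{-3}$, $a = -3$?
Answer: $1849$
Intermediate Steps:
$t{\left(D \right)} = 1$ ($t{\left(D \right)} = - \frac{3}{-3} = \left(-3\right) \left(- \frac{1}{3}\right) = 1$)
$Q{\left(s,w \right)} = -8 + 4 w$ ($Q{\left(s,w \right)} = 4 \left(-2 + w\right) = -8 + 4 w$)
$\left(47 + Q{\left(-7,t{\left(6 \right)} \right)}\right)^{2} = \left(47 + \left(-8 + 4 \cdot 1\right)\right)^{2} = \left(47 + \left(-8 + 4\right)\right)^{2} = \left(47 - 4\right)^{2} = 43^{2} = 1849$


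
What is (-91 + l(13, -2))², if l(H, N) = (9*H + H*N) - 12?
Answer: 144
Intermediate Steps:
l(H, N) = -12 + 9*H + H*N
(-91 + l(13, -2))² = (-91 + (-12 + 9*13 + 13*(-2)))² = (-91 + (-12 + 117 - 26))² = (-91 + 79)² = (-12)² = 144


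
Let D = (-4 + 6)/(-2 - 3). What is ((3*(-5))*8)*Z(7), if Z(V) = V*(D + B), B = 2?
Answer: -1344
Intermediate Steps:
D = -⅖ (D = 2/(-5) = 2*(-⅕) = -⅖ ≈ -0.40000)
Z(V) = 8*V/5 (Z(V) = V*(-⅖ + 2) = V*(8/5) = 8*V/5)
((3*(-5))*8)*Z(7) = ((3*(-5))*8)*((8/5)*7) = -15*8*(56/5) = -120*56/5 = -1344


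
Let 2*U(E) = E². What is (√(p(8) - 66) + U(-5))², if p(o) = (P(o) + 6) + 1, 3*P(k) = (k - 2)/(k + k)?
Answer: (50 + I*√942)²/16 ≈ 97.375 + 191.83*I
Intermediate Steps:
P(k) = (-2 + k)/(6*k) (P(k) = ((k - 2)/(k + k))/3 = ((-2 + k)/((2*k)))/3 = ((-2 + k)*(1/(2*k)))/3 = ((-2 + k)/(2*k))/3 = (-2 + k)/(6*k))
p(o) = 7 + (-2 + o)/(6*o) (p(o) = ((-2 + o)/(6*o) + 6) + 1 = (6 + (-2 + o)/(6*o)) + 1 = 7 + (-2 + o)/(6*o))
U(E) = E²/2
(√(p(8) - 66) + U(-5))² = (√((⅙)*(-2 + 43*8)/8 - 66) + (½)*(-5)²)² = (√((⅙)*(⅛)*(-2 + 344) - 66) + (½)*25)² = (√((⅙)*(⅛)*342 - 66) + 25/2)² = (√(57/8 - 66) + 25/2)² = (√(-471/8) + 25/2)² = (I*√942/4 + 25/2)² = (25/2 + I*√942/4)²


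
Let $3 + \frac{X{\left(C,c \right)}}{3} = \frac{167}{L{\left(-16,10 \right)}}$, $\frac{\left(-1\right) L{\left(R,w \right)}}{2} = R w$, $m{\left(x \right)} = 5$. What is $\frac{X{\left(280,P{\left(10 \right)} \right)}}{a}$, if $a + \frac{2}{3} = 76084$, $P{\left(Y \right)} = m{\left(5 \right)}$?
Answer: $- \frac{7137}{73040000} \approx -9.7714 \cdot 10^{-5}$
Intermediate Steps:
$P{\left(Y \right)} = 5$
$a = \frac{228250}{3}$ ($a = - \frac{2}{3} + 76084 = \frac{228250}{3} \approx 76083.0$)
$L{\left(R,w \right)} = - 2 R w$
$X{\left(C,c \right)} = - \frac{2379}{320}$ ($X{\left(C,c \right)} = -9 + 3 \frac{167}{\left(-2\right) \left(-16\right) 10} = -9 + 3 \cdot \frac{167}{320} = -9 + \frac{501}{320} = - \frac{2379}{320}$)
$\frac{X{\left(280,P{\left(10 \right)} \right)}}{a} = - \frac{2379}{320 \cdot \frac{228250}{3}} = \left(- \frac{2379}{320}\right) \frac{3}{228250} = - \frac{7137}{73040000}$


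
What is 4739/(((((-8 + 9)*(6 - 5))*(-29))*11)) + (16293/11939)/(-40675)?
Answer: -2301352809142/154912405175 ≈ -14.856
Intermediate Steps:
4739/(((((-8 + 9)*(6 - 5))*(-29))*11)) + (16293/11939)/(-40675) = 4739/((((1*1)*(-29))*11)) + (16293*(1/11939))*(-1/40675) = 4739/(((1*(-29))*11)) + (16293/11939)*(-1/40675) = 4739/((-29*11)) - 16293/485618825 = 4739/(-319) - 16293/485618825 = 4739*(-1/319) - 16293/485618825 = -4739/319 - 16293/485618825 = -2301352809142/154912405175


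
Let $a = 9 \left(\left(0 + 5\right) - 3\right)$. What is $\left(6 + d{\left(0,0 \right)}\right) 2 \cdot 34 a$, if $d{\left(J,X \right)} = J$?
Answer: $7344$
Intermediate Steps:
$a = 18$ ($a = 9 \left(5 - 3\right) = 9 \cdot 2 = 18$)
$\left(6 + d{\left(0,0 \right)}\right) 2 \cdot 34 a = \left(6 + 0\right) 2 \cdot 34 \cdot 18 = 6 \cdot 2 \cdot 34 \cdot 18 = 12 \cdot 34 \cdot 18 = 408 \cdot 18 = 7344$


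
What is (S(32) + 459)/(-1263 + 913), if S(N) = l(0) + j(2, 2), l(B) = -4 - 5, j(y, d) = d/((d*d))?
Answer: -901/700 ≈ -1.2871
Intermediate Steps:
j(y, d) = 1/d (j(y, d) = d/(d²) = d/d² = 1/d)
l(B) = -9
S(N) = -17/2 (S(N) = -9 + 1/2 = -9 + ½ = -17/2)
(S(32) + 459)/(-1263 + 913) = (-17/2 + 459)/(-1263 + 913) = (901/2)/(-350) = (901/2)*(-1/350) = -901/700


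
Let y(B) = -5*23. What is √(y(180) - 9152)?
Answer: I*√9267 ≈ 96.265*I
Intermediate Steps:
y(B) = -115
√(y(180) - 9152) = √(-115 - 9152) = √(-9267) = I*√9267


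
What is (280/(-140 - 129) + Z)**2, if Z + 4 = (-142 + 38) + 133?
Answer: 41538025/72361 ≈ 574.04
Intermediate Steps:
Z = 25 (Z = -4 + ((-142 + 38) + 133) = -4 + (-104 + 133) = -4 + 29 = 25)
(280/(-140 - 129) + Z)**2 = (280/(-140 - 129) + 25)**2 = (280/(-269) + 25)**2 = (280*(-1/269) + 25)**2 = (-280/269 + 25)**2 = (6445/269)**2 = 41538025/72361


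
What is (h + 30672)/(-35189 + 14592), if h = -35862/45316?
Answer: -694948245/466686826 ≈ -1.4891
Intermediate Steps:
h = -17931/22658 (h = -35862/45316 = -1*17931/22658 = -17931/22658 ≈ -0.79138)
(h + 30672)/(-35189 + 14592) = (-17931/22658 + 30672)/(-35189 + 14592) = (694948245/22658)/(-20597) = (694948245/22658)*(-1/20597) = -694948245/466686826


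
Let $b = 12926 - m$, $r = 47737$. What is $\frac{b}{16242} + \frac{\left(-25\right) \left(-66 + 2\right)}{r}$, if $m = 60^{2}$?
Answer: $\frac{235591231}{387672177} \approx 0.60771$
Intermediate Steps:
$m = 3600$
$b = 9326$ ($b = 12926 - 3600 = 9326$)
$\frac{b}{16242} + \frac{\left(-25\right) \left(-66 + 2\right)}{r} = \frac{9326}{16242} + \frac{\left(-25\right) \left(-66 + 2\right)}{47737} = 9326 \cdot \frac{1}{16242} + \left(-25\right) \left(-64\right) \frac{1}{47737} = \frac{4663}{8121} + 1600 \cdot \frac{1}{47737} = \frac{4663}{8121} + \frac{1600}{47737} = \frac{235591231}{387672177}$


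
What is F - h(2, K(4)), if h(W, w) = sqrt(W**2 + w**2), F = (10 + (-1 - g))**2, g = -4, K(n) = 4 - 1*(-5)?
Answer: 169 - sqrt(85) ≈ 159.78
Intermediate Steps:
K(n) = 9 (K(n) = 4 + 5 = 9)
F = 169 (F = (10 + (-1 - 1*(-4)))**2 = (10 + (-1 + 4))**2 = (10 + 3)**2 = 13**2 = 169)
F - h(2, K(4)) = 169 - sqrt(2**2 + 9**2) = 169 - sqrt(4 + 81) = 169 - sqrt(85)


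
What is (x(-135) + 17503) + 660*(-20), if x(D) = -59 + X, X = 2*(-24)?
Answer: 4196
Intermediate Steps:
X = -48
x(D) = -107 (x(D) = -59 - 48 = -107)
(x(-135) + 17503) + 660*(-20) = (-107 + 17503) + 660*(-20) = 17396 - 13200 = 4196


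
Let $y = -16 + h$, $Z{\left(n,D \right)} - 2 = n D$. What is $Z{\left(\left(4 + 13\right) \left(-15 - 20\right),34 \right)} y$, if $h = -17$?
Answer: $667524$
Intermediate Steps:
$Z{\left(n,D \right)} = 2 + D n$ ($Z{\left(n,D \right)} = 2 + n D = 2 + D n$)
$y = -33$ ($y = -16 - 17 = -33$)
$Z{\left(\left(4 + 13\right) \left(-15 - 20\right),34 \right)} y = \left(2 + 34 \left(4 + 13\right) \left(-15 - 20\right)\right) \left(-33\right) = \left(2 + 34 \cdot 17 \left(-15 - 20\right)\right) \left(-33\right) = \left(2 + 34 \cdot 17 \left(-35\right)\right) \left(-33\right) = \left(2 + 34 \left(-595\right)\right) \left(-33\right) = \left(2 - 20230\right) \left(-33\right) = \left(-20228\right) \left(-33\right) = 667524$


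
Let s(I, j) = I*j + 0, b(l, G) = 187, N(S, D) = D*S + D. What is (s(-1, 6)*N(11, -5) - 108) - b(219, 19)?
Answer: 65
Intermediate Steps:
N(S, D) = D + D*S
s(I, j) = I*j
(s(-1, 6)*N(11, -5) - 108) - b(219, 19) = ((-1*6)*(-5*(1 + 11)) - 108) - 1*187 = (-(-30)*12 - 108) - 187 = (-6*(-60) - 108) - 187 = (360 - 108) - 187 = 252 - 187 = 65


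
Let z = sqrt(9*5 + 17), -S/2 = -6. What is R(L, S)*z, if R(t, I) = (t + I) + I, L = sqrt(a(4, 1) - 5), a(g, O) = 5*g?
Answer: sqrt(62)*(24 + sqrt(15)) ≈ 219.47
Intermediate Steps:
S = 12 (S = -2*(-6) = 12)
L = sqrt(15) (L = sqrt(5*4 - 5) = sqrt(20 - 5) = sqrt(15) ≈ 3.8730)
R(t, I) = t + 2*I (R(t, I) = (I + t) + I = t + 2*I)
z = sqrt(62) (z = sqrt(45 + 17) = sqrt(62) ≈ 7.8740)
R(L, S)*z = (sqrt(15) + 2*12)*sqrt(62) = (sqrt(15) + 24)*sqrt(62) = (24 + sqrt(15))*sqrt(62) = sqrt(62)*(24 + sqrt(15))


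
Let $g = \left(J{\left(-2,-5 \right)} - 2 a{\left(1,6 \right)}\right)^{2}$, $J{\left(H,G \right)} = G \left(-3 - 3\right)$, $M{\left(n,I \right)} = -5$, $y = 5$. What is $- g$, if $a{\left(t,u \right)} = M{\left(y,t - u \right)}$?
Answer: $-1600$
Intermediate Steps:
$a{\left(t,u \right)} = -5$
$J{\left(H,G \right)} = - 6 G$ ($J{\left(H,G \right)} = G \left(-6\right) = - 6 G$)
$g = 1600$ ($g = \left(\left(-6\right) \left(-5\right) - -10\right)^{2} = \left(30 + 10\right)^{2} = 40^{2} = 1600$)
$- g = \left(-1\right) 1600 = -1600$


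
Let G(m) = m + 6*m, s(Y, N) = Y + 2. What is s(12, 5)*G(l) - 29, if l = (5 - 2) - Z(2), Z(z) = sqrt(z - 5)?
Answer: 265 - 98*I*sqrt(3) ≈ 265.0 - 169.74*I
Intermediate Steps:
s(Y, N) = 2 + Y
Z(z) = sqrt(-5 + z)
l = 3 - I*sqrt(3) (l = (5 - 2) - sqrt(-5 + 2) = 3 - sqrt(-3) = 3 - I*sqrt(3) ≈ 3.0 - 1.732*I)
G(m) = 7*m
s(12, 5)*G(l) - 29 = (2 + 12)*(7*(3 - I*sqrt(3))) - 29 = 14*(21 - 7*I*sqrt(3)) - 29 = (294 - 98*I*sqrt(3)) - 29 = 265 - 98*I*sqrt(3)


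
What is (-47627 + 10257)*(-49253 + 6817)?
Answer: 1585833320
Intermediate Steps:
(-47627 + 10257)*(-49253 + 6817) = -37370*(-42436) = 1585833320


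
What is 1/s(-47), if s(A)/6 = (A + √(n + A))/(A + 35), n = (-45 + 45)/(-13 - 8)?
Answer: 1/24 + I*√47/1128 ≈ 0.041667 + 0.0060777*I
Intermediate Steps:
n = 0 (n = 0/(-21) = 0*(-1/21) = 0)
s(A) = 6*(A + √A)/(35 + A) (s(A) = 6*((A + √(0 + A))/(A + 35)) = 6*((A + √A)/(35 + A)) = 6*(A + √A)/(35 + A))
1/s(-47) = 1/(6*(-47 + √(-47))/(35 - 47)) = 1/(6*(-47 + I*√47)/(-12)) = 1/(6*(-1/12)*(-47 + I*√47)) = 1/(47/2 - I*√47/2)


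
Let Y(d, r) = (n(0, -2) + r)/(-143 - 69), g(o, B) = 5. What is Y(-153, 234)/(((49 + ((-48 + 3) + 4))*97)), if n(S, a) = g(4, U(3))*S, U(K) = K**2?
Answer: -117/82256 ≈ -0.0014224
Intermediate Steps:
n(S, a) = 5*S
Y(d, r) = -r/212 (Y(d, r) = (5*0 + r)/(-143 - 69) = (0 + r)/(-212) = r*(-1/212) = -r/212)
Y(-153, 234)/(((49 + ((-48 + 3) + 4))*97)) = (-1/212*234)/(((49 + ((-48 + 3) + 4))*97)) = -117*1/(97*(49 + (-45 + 4)))/106 = -117*1/(97*(49 - 41))/106 = -117/(106*(8*97)) = -117/106/776 = -117/106*1/776 = -117/82256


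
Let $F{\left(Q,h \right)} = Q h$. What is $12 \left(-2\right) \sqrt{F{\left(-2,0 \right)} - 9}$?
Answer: $- 72 i \approx - 72.0 i$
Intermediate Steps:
$12 \left(-2\right) \sqrt{F{\left(-2,0 \right)} - 9} = 12 \left(-2\right) \sqrt{\left(-2\right) 0 - 9} = - 24 \sqrt{0 - 9} = - 24 \sqrt{-9} = - 24 \cdot 3 i = - 72 i$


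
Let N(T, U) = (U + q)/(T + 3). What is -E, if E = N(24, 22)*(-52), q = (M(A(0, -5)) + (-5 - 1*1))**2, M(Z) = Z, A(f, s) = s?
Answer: 7436/27 ≈ 275.41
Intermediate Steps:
q = 121 (q = (-5 + (-5 - 1*1))**2 = (-5 + (-5 - 1))**2 = (-5 - 6)**2 = (-11)**2 = 121)
N(T, U) = (121 + U)/(3 + T) (N(T, U) = (U + 121)/(T + 3) = (121 + U)/(3 + T))
E = -7436/27 (E = ((121 + 22)/(3 + 24))*(-52) = (143/27)*(-52) = -7436/27 ≈ -275.41)
-E = -1*(-7436/27) = 7436/27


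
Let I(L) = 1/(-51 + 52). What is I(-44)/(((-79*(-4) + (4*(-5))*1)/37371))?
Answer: 37371/296 ≈ 126.25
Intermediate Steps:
I(L) = 1 (I(L) = 1/1 = 1)
I(-44)/(((-79*(-4) + (4*(-5))*1)/37371)) = 1/((-79*(-4) + (4*(-5))*1)/37371) = 1/((316 - 20*1)*(1/37371)) = 1/((316 - 20)*(1/37371)) = 1/(296*(1/37371)) = 1/(296/37371) = 1*(37371/296) = 37371/296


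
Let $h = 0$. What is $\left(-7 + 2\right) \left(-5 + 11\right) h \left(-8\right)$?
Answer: $0$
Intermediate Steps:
$\left(-7 + 2\right) \left(-5 + 11\right) h \left(-8\right) = \left(-7 + 2\right) \left(-5 + 11\right) 0 \left(-8\right) = \left(-5\right) 6 \cdot 0 \left(-8\right) = \left(-30\right) 0 \left(-8\right) = 0 \left(-8\right) = 0$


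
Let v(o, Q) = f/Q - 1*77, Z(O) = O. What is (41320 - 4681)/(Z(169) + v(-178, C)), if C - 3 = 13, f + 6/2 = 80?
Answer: 586224/1549 ≈ 378.45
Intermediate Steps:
f = 77 (f = -3 + 80 = 77)
C = 16 (C = 3 + 13 = 16)
v(o, Q) = -77 + 77/Q (v(o, Q) = 77/Q - 1*77 = 77/Q - 77 = -77 + 77/Q)
(41320 - 4681)/(Z(169) + v(-178, C)) = (41320 - 4681)/(169 + (-77 + 77/16)) = 36639/(169 + (-77 + 77*(1/16))) = 36639/(169 + (-77 + 77/16)) = 36639/(169 - 1155/16) = 36639/(1549/16) = 36639*(16/1549) = 586224/1549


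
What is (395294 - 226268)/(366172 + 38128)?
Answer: 6501/15550 ≈ 0.41807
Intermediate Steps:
(395294 - 226268)/(366172 + 38128) = 169026/404300 = 169026*(1/404300) = 6501/15550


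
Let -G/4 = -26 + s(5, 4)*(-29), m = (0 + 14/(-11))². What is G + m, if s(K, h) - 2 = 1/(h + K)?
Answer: 381704/1089 ≈ 350.51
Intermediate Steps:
s(K, h) = 2 + 1/(K + h) (s(K, h) = 2 + 1/(h + K) = 2 + 1/(K + h))
m = 196/121 (m = (0 + 14*(-1/11))² = (0 - 14/11)² = (-14/11)² = 196/121 ≈ 1.6198)
G = 3140/9 (G = -4*(-26 + ((1 + 2*5 + 2*4)/(5 + 4))*(-29)) = -4*(-26 + ((1 + 10 + 8)/9)*(-29)) = -4*(-26 + ((⅑)*19)*(-29)) = -4*(-26 + (19/9)*(-29)) = -4*(-26 - 551/9) = -4*(-785/9) = 3140/9 ≈ 348.89)
G + m = 3140/9 + 196/121 = 381704/1089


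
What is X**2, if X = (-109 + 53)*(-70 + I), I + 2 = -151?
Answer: 155950144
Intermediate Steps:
I = -153 (I = -2 - 151 = -153)
X = 12488 (X = (-109 + 53)*(-70 - 153) = -56*(-223) = 12488)
X**2 = 12488**2 = 155950144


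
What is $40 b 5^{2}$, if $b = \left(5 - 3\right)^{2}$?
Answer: $4000$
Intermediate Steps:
$b = 4$ ($b = 2^{2} = 4$)
$40 b 5^{2} = 40 \cdot 4 \cdot 5^{2} = 160 \cdot 25 = 4000$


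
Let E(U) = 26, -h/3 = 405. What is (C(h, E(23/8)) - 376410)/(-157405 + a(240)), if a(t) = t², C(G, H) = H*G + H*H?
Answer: 407324/99805 ≈ 4.0812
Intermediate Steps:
h = -1215 (h = -3*405 = -1215)
C(G, H) = H² + G*H (C(G, H) = G*H + H² = H² + G*H)
(C(h, E(23/8)) - 376410)/(-157405 + a(240)) = (26*(-1215 + 26) - 376410)/(-157405 + 240²) = (26*(-1189) - 376410)/(-157405 + 57600) = (-30914 - 376410)/(-99805) = -407324*(-1/99805) = 407324/99805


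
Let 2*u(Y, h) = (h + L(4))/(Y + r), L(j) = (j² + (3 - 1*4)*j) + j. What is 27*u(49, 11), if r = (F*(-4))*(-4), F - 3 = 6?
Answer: 729/386 ≈ 1.8886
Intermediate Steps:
F = 9 (F = 3 + 6 = 9)
L(j) = j² (L(j) = (j² + (3 - 4)*j) + j = (j² - j) + j = j²)
r = 144 (r = (9*(-4))*(-4) = -36*(-4) = 144)
u(Y, h) = (16 + h)/(2*(144 + Y)) (u(Y, h) = ((h + 4²)/(Y + 144))/2 = ((h + 16)/(144 + Y))/2 = ((16 + h)/(144 + Y))/2 = (16 + h)/(2*(144 + Y)))
27*u(49, 11) = 27*((16 + 11)/(2*(144 + 49))) = 27*((½)*27/193) = 27*((½)*(1/193)*27) = 27*(27/386) = 729/386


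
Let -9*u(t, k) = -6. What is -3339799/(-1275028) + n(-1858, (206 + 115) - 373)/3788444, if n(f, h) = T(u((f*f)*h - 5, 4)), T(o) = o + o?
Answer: 9489482387095/3622779132324 ≈ 2.6194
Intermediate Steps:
u(t, k) = ⅔ (u(t, k) = -⅑*(-6) = ⅔)
T(o) = 2*o
n(f, h) = 4/3 (n(f, h) = 2*(⅔) = 4/3)
-3339799/(-1275028) + n(-1858, (206 + 115) - 373)/3788444 = -3339799/(-1275028) + (4/3)/3788444 = -3339799*(-1/1275028) + (4/3)*(1/3788444) = 3339799/1275028 + 1/2841333 = 9489482387095/3622779132324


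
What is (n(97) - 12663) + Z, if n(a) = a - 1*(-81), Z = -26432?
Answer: -38917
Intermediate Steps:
n(a) = 81 + a (n(a) = a + 81 = 81 + a)
(n(97) - 12663) + Z = ((81 + 97) - 12663) - 26432 = (178 - 12663) - 26432 = -12485 - 26432 = -38917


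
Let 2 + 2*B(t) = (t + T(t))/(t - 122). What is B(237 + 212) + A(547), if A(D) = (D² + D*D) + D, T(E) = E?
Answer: 195861677/327 ≈ 5.9897e+5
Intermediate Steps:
B(t) = -1 + t/(-122 + t) (B(t) = -1 + ((t + t)/(t - 122))/2 = -1 + ((2*t)/(-122 + t))/2 = -1 + (2*t/(-122 + t))/2 = -1 + t/(-122 + t))
A(D) = D + 2*D² (A(D) = (D² + D²) + D = 2*D² + D = D + 2*D²)
B(237 + 212) + A(547) = 122/(-122 + (237 + 212)) + 547*(1 + 2*547) = 122/(-122 + 449) + 547*(1 + 1094) = 122/327 + 547*1095 = 122*(1/327) + 598965 = 122/327 + 598965 = 195861677/327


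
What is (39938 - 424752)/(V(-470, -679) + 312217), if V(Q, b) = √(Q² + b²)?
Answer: -60072736319/48739386574 + 192407*√681941/48739386574 ≈ -1.2293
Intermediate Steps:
(39938 - 424752)/(V(-470, -679) + 312217) = (39938 - 424752)/(√((-470)² + (-679)²) + 312217) = -384814/(√(220900 + 461041) + 312217) = -384814/(√681941 + 312217) = -384814/(312217 + √681941)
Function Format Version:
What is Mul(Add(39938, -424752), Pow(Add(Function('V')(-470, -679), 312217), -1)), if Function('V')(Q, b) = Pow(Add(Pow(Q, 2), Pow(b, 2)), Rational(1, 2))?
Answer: Add(Rational(-60072736319, 48739386574), Mul(Rational(192407, 48739386574), Pow(681941, Rational(1, 2)))) ≈ -1.2293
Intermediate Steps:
Mul(Add(39938, -424752), Pow(Add(Function('V')(-470, -679), 312217), -1)) = Mul(Add(39938, -424752), Pow(Add(Pow(Add(Pow(-470, 2), Pow(-679, 2)), Rational(1, 2)), 312217), -1)) = Mul(-384814, Pow(Add(Pow(Add(220900, 461041), Rational(1, 2)), 312217), -1)) = Mul(-384814, Pow(Add(Pow(681941, Rational(1, 2)), 312217), -1)) = Mul(-384814, Pow(Add(312217, Pow(681941, Rational(1, 2))), -1))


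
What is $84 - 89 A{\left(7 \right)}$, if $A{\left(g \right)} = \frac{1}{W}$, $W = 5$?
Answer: $\frac{331}{5} \approx 66.2$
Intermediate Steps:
$A{\left(g \right)} = \frac{1}{5}$
$84 - 89 A{\left(7 \right)} = 84 - \frac{89}{5} = \frac{331}{5}$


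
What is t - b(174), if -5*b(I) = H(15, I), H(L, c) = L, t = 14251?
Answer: 14254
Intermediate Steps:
b(I) = -3 (b(I) = -1/5*15 = -3)
t - b(174) = 14251 - 1*(-3) = 14251 + 3 = 14254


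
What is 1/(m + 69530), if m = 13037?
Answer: 1/82567 ≈ 1.2111e-5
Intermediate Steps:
1/(m + 69530) = 1/(13037 + 69530) = 1/82567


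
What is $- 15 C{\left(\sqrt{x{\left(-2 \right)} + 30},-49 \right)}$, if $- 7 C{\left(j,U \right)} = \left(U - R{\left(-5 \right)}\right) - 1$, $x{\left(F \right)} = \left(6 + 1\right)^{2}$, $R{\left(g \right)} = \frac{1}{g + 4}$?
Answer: $-105$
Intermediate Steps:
$R{\left(g \right)} = \frac{1}{4 + g}$
$x{\left(F \right)} = 49$ ($x{\left(F \right)} = 7^{2} = 49$)
$C{\left(j,U \right)} = - \frac{U}{7}$ ($C{\left(j,U \right)} = - \frac{\left(U - \frac{1}{4 - 5}\right) - 1}{7} = - \frac{\left(U - \frac{1}{-1}\right) - 1}{7} = - \frac{\left(U - -1\right) - 1}{7} = - \frac{\left(U + 1\right) - 1}{7} = - \frac{\left(1 + U\right) - 1}{7} = - \frac{U}{7}$)
$- 15 C{\left(\sqrt{x{\left(-2 \right)} + 30},-49 \right)} = - 15 \left(\left(- \frac{1}{7}\right) \left(-49\right)\right) = \left(-15\right) 7 = -105$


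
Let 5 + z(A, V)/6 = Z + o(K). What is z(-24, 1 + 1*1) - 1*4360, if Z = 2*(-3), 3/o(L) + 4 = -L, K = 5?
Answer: -4428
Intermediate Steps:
o(L) = 3/(-4 - L)
Z = -6
z(A, V) = -68 (z(A, V) = -30 + 6*(-6 - 3/(4 + 5)) = -30 + 6*(-6 - 3/9) = -30 + 6*(-6 - 3*⅑) = -30 + 6*(-6 - ⅓) = -30 + 6*(-19/3) = -30 - 38 = -68)
z(-24, 1 + 1*1) - 1*4360 = -68 - 1*4360 = -68 - 4360 = -4428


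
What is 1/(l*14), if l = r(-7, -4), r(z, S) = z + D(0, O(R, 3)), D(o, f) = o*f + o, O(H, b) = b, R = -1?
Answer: -1/98 ≈ -0.010204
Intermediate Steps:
D(o, f) = o + f*o (D(o, f) = f*o + o = o + f*o)
r(z, S) = z (r(z, S) = z + 0*(1 + 3) = z + 0*4 = z + 0 = z)
l = -7
1/(l*14) = 1/(-7*14) = 1/(-98) = -1/98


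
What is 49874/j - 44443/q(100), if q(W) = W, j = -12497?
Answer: -560391571/1249700 ≈ -448.42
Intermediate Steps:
49874/j - 44443/q(100) = 49874/(-12497) - 44443/100 = 49874*(-1/12497) - 44443*1/100 = -49874/12497 - 44443/100 = -560391571/1249700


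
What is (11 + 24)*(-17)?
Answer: -595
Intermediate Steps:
(11 + 24)*(-17) = 35*(-17) = -595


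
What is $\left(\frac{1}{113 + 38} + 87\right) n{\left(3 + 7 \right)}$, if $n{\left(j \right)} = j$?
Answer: $\frac{131380}{151} \approx 870.07$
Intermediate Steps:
$\left(\frac{1}{113 + 38} + 87\right) n{\left(3 + 7 \right)} = \left(\frac{1}{113 + 38} + 87\right) \left(3 + 7\right) = \left(\frac{1}{151} + 87\right) 10 = \frac{13138}{151} \cdot 10 = \frac{131380}{151}$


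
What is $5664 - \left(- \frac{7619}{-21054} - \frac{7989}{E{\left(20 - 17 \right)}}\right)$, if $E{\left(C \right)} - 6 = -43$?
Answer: $\frac{4243762363}{778998} \approx 5447.7$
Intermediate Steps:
$E{\left(C \right)} = -37$ ($E{\left(C \right)} = 6 - 43 = -37$)
$5664 - \left(- \frac{7619}{-21054} - \frac{7989}{E{\left(20 - 17 \right)}}\right) = 5664 - \left(- \frac{7619}{-21054} - \frac{7989}{-37}\right) = 5664 - \left(\left(-7619\right) \left(- \frac{1}{21054}\right) - - \frac{7989}{37}\right) = 5664 - \left(\frac{7619}{21054} + \frac{7989}{37}\right) = 5664 - \frac{168482309}{778998} = \frac{4243762363}{778998}$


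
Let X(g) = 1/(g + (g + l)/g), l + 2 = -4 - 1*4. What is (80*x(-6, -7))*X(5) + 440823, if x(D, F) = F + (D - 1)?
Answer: 440543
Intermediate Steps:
x(D, F) = -1 + D + F (x(D, F) = F + (-1 + D) = -1 + D + F)
l = -10 (l = -2 + (-4 - 1*4) = -2 + (-4 - 4) = -2 - 8 = -10)
X(g) = 1/(g + (-10 + g)/g) (X(g) = 1/(g + (g - 10)/g) = 1/(g + (-10 + g)/g))
(80*x(-6, -7))*X(5) + 440823 = (80*(-1 - 6 - 7))*(5/(-10 + 5 + 5²)) + 440823 = (80*(-14))*(5/(-10 + 5 + 25)) + 440823 = -5600/20 + 440823 = -1120*¼ + 440823 = -280 + 440823 = 440543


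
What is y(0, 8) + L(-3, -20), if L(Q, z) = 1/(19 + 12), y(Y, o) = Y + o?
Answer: 249/31 ≈ 8.0323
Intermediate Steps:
L(Q, z) = 1/31
y(0, 8) + L(-3, -20) = (0 + 8) + 1/31 = 8 + 1/31 = 249/31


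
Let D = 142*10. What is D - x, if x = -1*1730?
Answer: 3150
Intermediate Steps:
D = 1420
x = -1730
D - x = 1420 - 1*(-1730) = 1420 + 1730 = 3150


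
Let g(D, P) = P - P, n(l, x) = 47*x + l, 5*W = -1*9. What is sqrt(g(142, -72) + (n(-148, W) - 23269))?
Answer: 2*I*sqrt(146885)/5 ≈ 153.3*I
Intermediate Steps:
W = -9/5 (W = (-1*9)/5 = (1/5)*(-9) = -9/5 ≈ -1.8000)
n(l, x) = l + 47*x
g(D, P) = 0
sqrt(g(142, -72) + (n(-148, W) - 23269)) = sqrt(0 + ((-148 + 47*(-9/5)) - 23269)) = sqrt(0 + ((-148 - 423/5) - 23269)) = sqrt(0 + (-1163/5 - 23269)) = sqrt(0 - 117508/5) = sqrt(-117508/5) = 2*I*sqrt(146885)/5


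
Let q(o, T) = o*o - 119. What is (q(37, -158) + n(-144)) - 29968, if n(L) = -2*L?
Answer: -28430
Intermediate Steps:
q(o, T) = -119 + o² (q(o, T) = o² - 119 = -119 + o²)
(q(37, -158) + n(-144)) - 29968 = ((-119 + 37²) - 2*(-144)) - 29968 = ((-119 + 1369) + 288) - 29968 = (1250 + 288) - 29968 = 1538 - 29968 = -28430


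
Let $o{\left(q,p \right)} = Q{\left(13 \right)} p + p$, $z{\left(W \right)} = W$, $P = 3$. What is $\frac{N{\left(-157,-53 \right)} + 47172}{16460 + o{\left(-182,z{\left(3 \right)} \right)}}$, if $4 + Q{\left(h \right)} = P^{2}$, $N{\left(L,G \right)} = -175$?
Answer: $\frac{46997}{16478} \approx 2.8521$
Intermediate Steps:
$Q{\left(h \right)} = 5$ ($Q{\left(h \right)} = -4 + 3^{2} = -4 + 9 = 5$)
$o{\left(q,p \right)} = 6 p$ ($o{\left(q,p \right)} = 5 p + p = 6 p$)
$\frac{N{\left(-157,-53 \right)} + 47172}{16460 + o{\left(-182,z{\left(3 \right)} \right)}} = \frac{-175 + 47172}{16460 + 6 \cdot 3} = \frac{46997}{16460 + 18} = \frac{46997}{16478}$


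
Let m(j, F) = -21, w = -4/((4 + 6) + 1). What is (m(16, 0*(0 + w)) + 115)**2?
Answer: 8836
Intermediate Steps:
w = -4/11 (w = -4/(10 + 1) = -4/11 ≈ -0.36364)
(m(16, 0*(0 + w)) + 115)**2 = (-21 + 115)**2 = 94**2 = 8836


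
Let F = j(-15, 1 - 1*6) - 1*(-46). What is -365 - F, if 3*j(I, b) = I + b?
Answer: -1213/3 ≈ -404.33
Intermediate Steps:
j(I, b) = I/3 + b/3 (j(I, b) = (I + b)/3 = I/3 + b/3)
F = 118/3 (F = ((⅓)*(-15) + (1 - 1*6)/3) - 1*(-46) = (-5 + (1 - 6)/3) + 46 = (-5 + (⅓)*(-5)) + 46 = (-5 - 5/3) + 46 = -20/3 + 46 = 118/3 ≈ 39.333)
-365 - F = -365 - 1*118/3 = -365 - 118/3 = -1213/3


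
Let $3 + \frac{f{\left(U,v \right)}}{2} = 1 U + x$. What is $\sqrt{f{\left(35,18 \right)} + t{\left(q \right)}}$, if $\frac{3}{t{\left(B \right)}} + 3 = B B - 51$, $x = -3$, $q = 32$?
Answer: $\frac{\sqrt{54575110}}{970} \approx 7.616$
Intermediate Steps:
$t{\left(B \right)} = \frac{3}{-54 + B^{2}}$ ($t{\left(B \right)} = \frac{3}{-3 + \left(B B - 51\right)} = \frac{3}{-3 + \left(B^{2} - 51\right)} = \frac{3}{-3 + \left(-51 + B^{2}\right)} = \frac{3}{-54 + B^{2}}$)
$f{\left(U,v \right)} = -12 + 2 U$ ($f{\left(U,v \right)} = -6 + 2 \left(1 U - 3\right) = -6 + 2 \left(U - 3\right) = -6 + 2 \left(-3 + U\right) = -6 + \left(-6 + 2 U\right) = -12 + 2 U$)
$\sqrt{f{\left(35,18 \right)} + t{\left(q \right)}} = \sqrt{\left(-12 + 2 \cdot 35\right) + \frac{3}{-54 + 32^{2}}} = \sqrt{\left(-12 + 70\right) + \frac{3}{-54 + 1024}} = \sqrt{58 + \frac{3}{970}} = \sqrt{\frac{56263}{970}} = \frac{\sqrt{54575110}}{970}$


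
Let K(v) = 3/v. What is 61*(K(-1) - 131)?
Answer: -8174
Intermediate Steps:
61*(K(-1) - 131) = 61*(3/(-1) - 131) = 61*(3*(-1) - 131) = 61*(-3 - 131) = 61*(-134) = -8174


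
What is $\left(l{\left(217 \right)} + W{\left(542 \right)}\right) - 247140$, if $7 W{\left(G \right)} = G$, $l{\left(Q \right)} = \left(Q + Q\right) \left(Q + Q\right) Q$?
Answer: $\frac{284383326}{7} \approx 4.0626 \cdot 10^{7}$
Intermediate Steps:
$l{\left(Q \right)} = 4 Q^{3}$ ($l{\left(Q \right)} = 2 Q 2 Q Q = 4 Q^{2} Q = 4 Q^{3}$)
$W{\left(G \right)} = \frac{G}{7}$
$\left(l{\left(217 \right)} + W{\left(542 \right)}\right) - 247140 = \left(4 \cdot 217^{3} + \frac{1}{7} \cdot 542\right) - 247140 = \left(4 \cdot 10218313 + \frac{542}{7}\right) - 247140 = \left(40873252 + \frac{542}{7}\right) - 247140 = \frac{286113306}{7} - 247140 = \frac{284383326}{7}$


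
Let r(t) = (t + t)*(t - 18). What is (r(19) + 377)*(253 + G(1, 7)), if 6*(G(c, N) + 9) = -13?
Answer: 602165/6 ≈ 1.0036e+5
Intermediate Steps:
G(c, N) = -67/6 (G(c, N) = -9 + (⅙)*(-13) = -9 - 13/6 = -67/6)
r(t) = 2*t*(-18 + t) (r(t) = (2*t)*(-18 + t) = 2*t*(-18 + t))
(r(19) + 377)*(253 + G(1, 7)) = (2*19*(-18 + 19) + 377)*(253 - 67/6) = (2*19*1 + 377)*(1451/6) = (38 + 377)*(1451/6) = 415*(1451/6) = 602165/6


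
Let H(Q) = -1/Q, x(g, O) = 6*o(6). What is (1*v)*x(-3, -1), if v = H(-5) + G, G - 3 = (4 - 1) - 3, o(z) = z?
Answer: 576/5 ≈ 115.20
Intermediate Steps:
x(g, O) = 36 (x(g, O) = 6*6 = 36)
G = 3 (G = 3 + ((4 - 1) - 3) = 3 + (3 - 3) = 3 + 0 = 3)
v = 16/5 (v = -1/(-5) + 3 = -1*(-⅕) + 3 = ⅕ + 3 = 16/5 ≈ 3.2000)
(1*v)*x(-3, -1) = (1*(16/5))*36 = (16/5)*36 = 576/5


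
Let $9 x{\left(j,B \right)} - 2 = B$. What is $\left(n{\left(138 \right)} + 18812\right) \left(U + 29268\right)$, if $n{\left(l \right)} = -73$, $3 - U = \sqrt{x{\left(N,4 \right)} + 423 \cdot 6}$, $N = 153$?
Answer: $548509269 - \frac{149912 \sqrt{357}}{3} \approx 5.4757 \cdot 10^{8}$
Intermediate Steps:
$x{\left(j,B \right)} = \frac{2}{9} + \frac{B}{9}$
$U = 3 - \frac{8 \sqrt{357}}{3}$ ($U = 3 - \sqrt{\left(\frac{2}{9} + \frac{1}{9} \cdot 4\right) + 423 \cdot 6} = 3 - \sqrt{\left(\frac{2}{9} + \frac{4}{9}\right) + 2538} = 3 - \sqrt{\frac{2}{3} + 2538} = 3 - \sqrt{\frac{7616}{3}} = 3 - \frac{8 \sqrt{357}}{3} \approx -47.385$)
$\left(n{\left(138 \right)} + 18812\right) \left(U + 29268\right) = \left(-73 + 18812\right) \left(\left(3 - \frac{8 \sqrt{357}}{3}\right) + 29268\right) = 18739 \left(29271 - \frac{8 \sqrt{357}}{3}\right) = 548509269 - \frac{149912 \sqrt{357}}{3}$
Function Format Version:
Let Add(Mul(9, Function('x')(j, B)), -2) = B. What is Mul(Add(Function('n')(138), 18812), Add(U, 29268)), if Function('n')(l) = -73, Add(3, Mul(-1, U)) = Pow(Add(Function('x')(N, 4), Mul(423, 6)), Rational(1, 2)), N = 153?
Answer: Add(548509269, Mul(Rational(-149912, 3), Pow(357, Rational(1, 2)))) ≈ 5.4757e+8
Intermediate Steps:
Function('x')(j, B) = Add(Rational(2, 9), Mul(Rational(1, 9), B))
U = Add(3, Mul(Rational(-8, 3), Pow(357, Rational(1, 2)))) (U = Add(3, Mul(-1, Pow(Add(Add(Rational(2, 9), Mul(Rational(1, 9), 4)), Mul(423, 6)), Rational(1, 2)))) = Add(3, Mul(-1, Pow(Add(Add(Rational(2, 9), Rational(4, 9)), 2538), Rational(1, 2)))) = Add(3, Mul(-1, Pow(Add(Rational(2, 3), 2538), Rational(1, 2)))) = Add(3, Mul(-1, Pow(Rational(7616, 3), Rational(1, 2)))) = Add(3, Mul(-1, Mul(Rational(8, 3), Pow(357, Rational(1, 2))))) = Add(3, Mul(Rational(-8, 3), Pow(357, Rational(1, 2)))) ≈ -47.385)
Mul(Add(Function('n')(138), 18812), Add(U, 29268)) = Mul(Add(-73, 18812), Add(Add(3, Mul(Rational(-8, 3), Pow(357, Rational(1, 2)))), 29268)) = Mul(18739, Add(29271, Mul(Rational(-8, 3), Pow(357, Rational(1, 2))))) = Add(548509269, Mul(Rational(-149912, 3), Pow(357, Rational(1, 2))))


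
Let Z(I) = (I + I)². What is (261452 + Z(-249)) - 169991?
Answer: 339465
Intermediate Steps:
Z(I) = 4*I² (Z(I) = (2*I)² = 4*I²)
(261452 + Z(-249)) - 169991 = (261452 + 4*(-249)²) - 169991 = (261452 + 4*62001) - 169991 = (261452 + 248004) - 169991 = 509456 - 169991 = 339465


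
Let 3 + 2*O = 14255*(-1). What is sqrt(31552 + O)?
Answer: sqrt(24423) ≈ 156.28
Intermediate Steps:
O = -7129 (O = -3/2 + (14255*(-1))/2 = -3/2 + (1/2)*(-14255) = -3/2 - 14255/2 = -7129)
sqrt(31552 + O) = sqrt(31552 - 7129) = sqrt(24423)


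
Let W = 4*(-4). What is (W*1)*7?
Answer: -112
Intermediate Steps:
W = -16
(W*1)*7 = -16*1*7 = -16*7 = -112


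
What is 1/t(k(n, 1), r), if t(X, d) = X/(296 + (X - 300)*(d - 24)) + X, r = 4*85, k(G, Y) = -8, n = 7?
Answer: -12129/97031 ≈ -0.12500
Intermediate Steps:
r = 340
t(X, d) = X + X/(296 + (-300 + X)*(-24 + d)) (t(X, d) = X/(296 + (-300 + X)*(-24 + d)) + X = X + X/(296 + (-300 + X)*(-24 + d)))
1/t(k(n, 1), r) = 1/(-8*(7497 - 300*340 - 24*(-8) - 8*340)/(7496 - 300*340 - 24*(-8) - 8*340)) = 1/(-8*(7497 - 102000 + 192 - 2720)/(7496 - 102000 + 192 - 2720)) = 1/(-8*(-97031)/(-97032)) = 1/(-8*(-1/97032)*(-97031)) = 1/(-97031/12129) = -12129/97031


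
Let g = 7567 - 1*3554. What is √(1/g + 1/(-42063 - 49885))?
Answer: √8111725083985/184493662 ≈ 0.015437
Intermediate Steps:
g = 4013 (g = 7567 - 3554 = 4013)
√(1/g + 1/(-42063 - 49885)) = √(1/4013 + 1/(-42063 - 49885)) = √(1/4013 + 1/(-91948)) = √(1/4013 - 1/91948) = √(87935/368987324) = √8111725083985/184493662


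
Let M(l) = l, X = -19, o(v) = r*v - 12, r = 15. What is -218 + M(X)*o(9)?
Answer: -2555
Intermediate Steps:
o(v) = -12 + 15*v (o(v) = 15*v - 12 = -12 + 15*v)
-218 + M(X)*o(9) = -218 - 19*(-12 + 15*9) = -218 - 19*(-12 + 135) = -218 - 19*123 = -218 - 2337 = -2555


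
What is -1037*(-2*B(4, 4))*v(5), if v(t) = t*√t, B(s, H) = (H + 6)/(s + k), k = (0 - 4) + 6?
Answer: 51850*√5/3 ≈ 38647.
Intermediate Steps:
k = 2 (k = -4 + 6 = 2)
B(s, H) = (6 + H)/(2 + s) (B(s, H) = (H + 6)/(s + 2) = (6 + H)/(2 + s))
v(t) = t^(3/2)
-1037*(-2*B(4, 4))*v(5) = -1037*(-2*(6 + 4)/(2 + 4))*5^(3/2) = -1037*(-2*10/6)*5*√5 = -1037*(-10/3)*5*√5 = -1037*(-2*5/3)*5*√5 = -(-10370)*5*√5/3 = -(-51850)*√5/3 = 51850*√5/3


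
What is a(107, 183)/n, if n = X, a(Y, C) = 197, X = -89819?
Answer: -197/89819 ≈ -0.0021933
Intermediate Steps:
n = -89819
a(107, 183)/n = 197/(-89819) = 197*(-1/89819) = -197/89819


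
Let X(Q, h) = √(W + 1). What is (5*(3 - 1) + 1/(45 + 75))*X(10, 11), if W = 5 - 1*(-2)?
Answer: 1201*√2/60 ≈ 28.308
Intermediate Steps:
W = 7 (W = 5 + 2 = 7)
X(Q, h) = 2*√2 (X(Q, h) = √(7 + 1) = √8 = 2*√2)
(5*(3 - 1) + 1/(45 + 75))*X(10, 11) = (5*(3 - 1) + 1/(45 + 75))*(2*√2) = (5*2 + 1/120)*(2*√2) = (10 + 1/120)*(2*√2) = 1201*(2*√2)/120 = 1201*√2/60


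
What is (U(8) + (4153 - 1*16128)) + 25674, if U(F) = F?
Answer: 13707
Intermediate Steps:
(U(8) + (4153 - 1*16128)) + 25674 = (8 + (4153 - 1*16128)) + 25674 = (8 + (4153 - 16128)) + 25674 = (8 - 11975) + 25674 = -11967 + 25674 = 13707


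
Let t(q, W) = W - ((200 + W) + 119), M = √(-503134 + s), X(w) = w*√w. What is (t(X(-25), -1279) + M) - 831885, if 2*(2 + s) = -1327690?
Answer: -832204 + I*√1166981 ≈ -8.322e+5 + 1080.3*I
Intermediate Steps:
X(w) = w^(3/2)
s = -663847 (s = -2 + (½)*(-1327690) = -2 - 663845 = -663847)
M = I*√1166981 (M = √(-503134 - 663847) = √(-1166981) = I*√1166981 ≈ 1080.3*I)
t(q, W) = -319 (t(q, W) = W - (319 + W) = W + (-319 - W) = -319)
(t(X(-25), -1279) + M) - 831885 = (-319 + I*√1166981) - 831885 = -832204 + I*√1166981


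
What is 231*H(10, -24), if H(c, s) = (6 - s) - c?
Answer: 4620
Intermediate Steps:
H(c, s) = 6 - c - s
231*H(10, -24) = 231*(6 - 1*10 - 1*(-24)) = 231*(6 - 10 + 24) = 231*20 = 4620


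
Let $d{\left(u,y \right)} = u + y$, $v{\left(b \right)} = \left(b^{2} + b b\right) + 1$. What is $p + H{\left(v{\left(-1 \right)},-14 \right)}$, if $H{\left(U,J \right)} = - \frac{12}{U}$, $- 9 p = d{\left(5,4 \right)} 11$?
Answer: $-15$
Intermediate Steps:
$v{\left(b \right)} = 1 + 2 b^{2}$ ($v{\left(b \right)} = \left(b^{2} + b^{2}\right) + 1 = 2 b^{2} + 1 = 1 + 2 b^{2}$)
$p = -11$ ($p = - \frac{\left(5 + 4\right) 11}{9} = - \frac{9 \cdot 11}{9} = \left(- \frac{1}{9}\right) 99 = -11$)
$p + H{\left(v{\left(-1 \right)},-14 \right)} = -11 - \frac{12}{1 + 2 \left(-1\right)^{2}} = -11 - \frac{12}{1 + 2 \cdot 1} = -11 - \frac{12}{1 + 2} = -11 - \frac{12}{3} = -11 - 4 = -15$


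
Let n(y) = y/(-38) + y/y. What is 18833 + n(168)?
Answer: 357762/19 ≈ 18830.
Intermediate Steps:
n(y) = 1 - y/38 (n(y) = y*(-1/38) + 1 = -y/38 + 1 = 1 - y/38)
18833 + n(168) = 18833 + (1 - 1/38*168) = 18833 + (1 - 84/19) = 18833 - 65/19 = 357762/19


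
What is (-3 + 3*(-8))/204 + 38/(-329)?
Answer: -5545/22372 ≈ -0.24785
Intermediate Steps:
(-3 + 3*(-8))/204 + 38/(-329) = (-3 - 24)*(1/204) + 38*(-1/329) = -27*1/204 - 38/329 = -9/68 - 38/329 = -5545/22372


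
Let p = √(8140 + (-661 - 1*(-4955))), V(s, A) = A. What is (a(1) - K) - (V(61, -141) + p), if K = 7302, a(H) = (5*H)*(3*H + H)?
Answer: -7141 - √12434 ≈ -7252.5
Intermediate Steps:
a(H) = 20*H² (a(H) = (5*H)*(4*H) = 20*H²)
p = √12434 (p = √(8140 + (-661 + 4955)) = √(8140 + 4294) = √12434 ≈ 111.51)
(a(1) - K) - (V(61, -141) + p) = (20*1² - 1*7302) - (-141 + √12434) = (20*1 - 7302) + (141 - √12434) = (20 - 7302) + (141 - √12434) = -7282 + (141 - √12434) = -7141 - √12434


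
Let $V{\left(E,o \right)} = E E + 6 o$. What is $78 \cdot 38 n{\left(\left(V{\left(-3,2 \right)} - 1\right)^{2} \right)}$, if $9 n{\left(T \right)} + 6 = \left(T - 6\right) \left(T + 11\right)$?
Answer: $53328288$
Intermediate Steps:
$V{\left(E,o \right)} = E^{2} + 6 o$
$n{\left(T \right)} = - \frac{2}{3} + \frac{\left(-6 + T\right) \left(11 + T\right)}{9}$ ($n{\left(T \right)} = - \frac{2}{3} + \frac{\left(T - 6\right) \left(T + 11\right)}{9} = - \frac{2}{3} + \frac{\left(-6 + T\right) \left(11 + T\right)}{9}$)
$78 \cdot 38 n{\left(\left(V{\left(-3,2 \right)} - 1\right)^{2} \right)} = 78 \cdot 38 \left(-8 + \frac{\left(\left(\left(\left(-3\right)^{2} + 6 \cdot 2\right) - 1\right)^{2}\right)^{2}}{9} + \frac{5 \left(\left(\left(-3\right)^{2} + 6 \cdot 2\right) - 1\right)^{2}}{9}\right) = 2964 \left(-8 + \frac{\left(\left(\left(9 + 12\right) - 1\right)^{2}\right)^{2}}{9} + \frac{5 \left(\left(9 + 12\right) - 1\right)^{2}}{9}\right) = 2964 \left(-8 + \frac{\left(\left(21 - 1\right)^{2}\right)^{2}}{9} + \frac{5 \left(21 - 1\right)^{2}}{9}\right) = 2964 \left(-8 + \frac{\left(20^{2}\right)^{2}}{9} + \frac{5 \cdot 20^{2}}{9}\right) = 2964 \left(-8 + \frac{400^{2}}{9} + \frac{5}{9} \cdot 400\right) = 2964 \left(-8 + \frac{1}{9} \cdot 160000 + \frac{2000}{9}\right) = 2964 \left(-8 + \frac{160000}{9} + \frac{2000}{9}\right) = 2964 \cdot 17992 = 53328288$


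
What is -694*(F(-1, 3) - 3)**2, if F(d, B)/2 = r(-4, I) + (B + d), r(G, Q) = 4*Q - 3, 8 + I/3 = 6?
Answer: -1949446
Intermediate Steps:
I = -6 (I = -24 + 3*6 = -24 + 18 = -6)
r(G, Q) = -3 + 4*Q
F(d, B) = -54 + 2*B + 2*d (F(d, B) = 2*((-3 + 4*(-6)) + (B + d)) = 2*((-3 - 24) + (B + d)) = 2*(-27 + (B + d)) = 2*(-27 + B + d) = -54 + 2*B + 2*d)
-694*(F(-1, 3) - 3)**2 = -694*((-54 + 2*3 + 2*(-1)) - 3)**2 = -694*((-54 + 6 - 2) - 3)**2 = -694*(-50 - 3)**2 = -694*(-53)**2 = -694*2809 = -1949446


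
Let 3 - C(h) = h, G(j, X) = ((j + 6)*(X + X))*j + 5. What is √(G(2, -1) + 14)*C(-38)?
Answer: 41*I*√13 ≈ 147.83*I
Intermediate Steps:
G(j, X) = 5 + 2*X*j*(6 + j) (G(j, X) = ((6 + j)*(2*X))*j + 5 = (2*X*(6 + j))*j + 5 = 2*X*j*(6 + j) + 5 = 5 + 2*X*j*(6 + j))
C(h) = 3 - h
√(G(2, -1) + 14)*C(-38) = √((5 + 2*(-1)*2² + 12*(-1)*2) + 14)*(3 - 1*(-38)) = √((5 + 2*(-1)*4 - 24) + 14)*(3 + 38) = √((5 - 8 - 24) + 14)*41 = √(-27 + 14)*41 = √(-13)*41 = (I*√13)*41 = 41*I*√13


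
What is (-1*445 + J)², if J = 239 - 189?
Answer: 156025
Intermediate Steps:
J = 50
(-1*445 + J)² = (-1*445 + 50)² = (-445 + 50)² = (-395)² = 156025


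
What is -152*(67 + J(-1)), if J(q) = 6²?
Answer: -15656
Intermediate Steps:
J(q) = 36
-152*(67 + J(-1)) = -152*(67 + 36) = -152*103 = -15656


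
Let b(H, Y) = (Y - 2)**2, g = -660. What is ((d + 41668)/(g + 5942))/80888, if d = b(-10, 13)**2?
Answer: 56309/427250416 ≈ 0.00013179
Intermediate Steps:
b(H, Y) = (-2 + Y)**2
d = 14641 (d = ((-2 + 13)**2)**2 = (11**2)**2 = 121**2 = 14641)
((d + 41668)/(g + 5942))/80888 = ((14641 + 41668)/(-660 + 5942))/80888 = (56309/5282)*(1/80888) = 56309/427250416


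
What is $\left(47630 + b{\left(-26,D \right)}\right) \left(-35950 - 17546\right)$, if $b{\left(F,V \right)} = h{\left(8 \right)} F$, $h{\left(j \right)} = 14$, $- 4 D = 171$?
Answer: $-2528541936$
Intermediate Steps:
$D = - \frac{171}{4}$ ($D = \left(- \frac{1}{4}\right) 171 = - \frac{171}{4} \approx -42.75$)
$b{\left(F,V \right)} = 14 F$
$\left(47630 + b{\left(-26,D \right)}\right) \left(-35950 - 17546\right) = \left(47630 + 14 \left(-26\right)\right) \left(-35950 - 17546\right) = \left(47630 - 364\right) \left(-53496\right) = 47266 \left(-53496\right) = -2528541936$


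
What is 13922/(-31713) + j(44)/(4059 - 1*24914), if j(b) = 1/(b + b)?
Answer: -211159033/480999720 ≈ -0.43900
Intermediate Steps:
j(b) = 1/(2*b)
13922/(-31713) + j(44)/(4059 - 1*24914) = 13922/(-31713) + ((1/2)/44)/(4059 - 1*24914) = 13922*(-1/31713) + ((1/2)*(1/44))/(4059 - 24914) = -13922/31713 + (1/88)/(-20855) = -13922/31713 + (1/88)*(-1/20855) = -13922/31713 - 1/1835240 = -211159033/480999720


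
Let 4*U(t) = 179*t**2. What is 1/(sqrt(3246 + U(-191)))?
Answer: 2*sqrt(6543083)/6543083 ≈ 0.00078188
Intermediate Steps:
U(t) = 179*t**2/4 (U(t) = (179*t**2)/4 = 179*t**2/4)
1/(sqrt(3246 + U(-191))) = 1/(sqrt(3246 + (179/4)*(-191)**2)) = 1/(sqrt(3246 + (179/4)*36481)) = 1/(sqrt(3246 + 6530099/4)) = 1/(sqrt(6543083/4)) = 1/(sqrt(6543083)/2) = 2*sqrt(6543083)/6543083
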